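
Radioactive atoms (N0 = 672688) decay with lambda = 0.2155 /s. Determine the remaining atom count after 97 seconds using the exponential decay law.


N = N0 * exp(-lambda * t)
N = 672688 * exp(-0.2155 * 97)
N = 5.6174e-04

5.6174e-04


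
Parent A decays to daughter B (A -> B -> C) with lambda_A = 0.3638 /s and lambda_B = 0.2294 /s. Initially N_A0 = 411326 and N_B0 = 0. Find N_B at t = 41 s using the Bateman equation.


N_B(t) = lambda_A * N_A0 / (lambda_B - lambda_A) * [exp(-lambda_A*t) - exp(-lambda_B*t)]
exp(-0.3638*41) = 3.327748e-07; exp(-0.2294*41) = 8.227856e-05
N_B = 0.3638 * 411326 / (0.2294 - 0.3638) * (3.327748e-07 - 8.227856e-05)
N_B = 91.238

91.238


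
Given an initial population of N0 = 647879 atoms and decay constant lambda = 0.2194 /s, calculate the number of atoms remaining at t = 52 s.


N = N0 * exp(-lambda * t)
N = 647879 * exp(-0.2194 * 52)
N = 7.1898

7.1898


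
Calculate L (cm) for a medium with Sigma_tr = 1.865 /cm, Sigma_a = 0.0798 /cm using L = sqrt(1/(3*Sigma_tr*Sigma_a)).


D = 1 / (3 * Sigma_tr) = 1 / (3 * 1.865) = 0.1787310 cm
L = sqrt(D / Sigma_a)
L = sqrt(0.1787310 / 0.0798)
L = 1.4966 cm

1.4966


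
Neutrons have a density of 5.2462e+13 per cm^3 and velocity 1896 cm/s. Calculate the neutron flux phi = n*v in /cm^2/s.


phi = n * v
phi = 5.2462e+13 * 1896
phi = 9.9468e+16 /cm^2/s

9.9468e+16


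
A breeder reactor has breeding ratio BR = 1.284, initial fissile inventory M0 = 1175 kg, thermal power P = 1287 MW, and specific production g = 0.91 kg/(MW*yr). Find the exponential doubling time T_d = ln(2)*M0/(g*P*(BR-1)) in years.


Breeding gain G = BR - 1 = 1.284 - 1 = 0.284
Fissile production rate = g * P * G = 0.91 * 1287 * 0.284 = 332.61228 kg/yr
T_d = ln(2) * M0 / (g * P * G)
T_d = ln(2) * 1175 / 332.61228 = 2.4486 yr

2.4486


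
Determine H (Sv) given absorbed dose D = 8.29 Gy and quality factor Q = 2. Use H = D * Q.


H = D * Q
H = 8.29 * 2
H = 16.580 Sv

16.580


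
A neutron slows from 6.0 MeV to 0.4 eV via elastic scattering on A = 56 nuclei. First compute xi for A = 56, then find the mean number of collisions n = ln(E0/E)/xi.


xi = 1 + (A-1)^2/(2A)*ln((A-1)/(A+1)) = 0.03529286 (for A = 56)
n = ln(E0/E) / xi
n = ln(6.0e6 / 0.4) / 0.03529286
n = ln(1.500000e+07) / 0.03529286 = 468.18

468.18


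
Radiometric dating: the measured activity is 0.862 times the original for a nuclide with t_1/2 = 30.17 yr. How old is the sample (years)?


lambda = ln(2) / t_half = ln(2) / 30.17 = 0.02297472 /yr
t = -ln(A/A0) / lambda
t = -ln(0.862) / 0.02297472
t = 6.4636 yr

6.4636


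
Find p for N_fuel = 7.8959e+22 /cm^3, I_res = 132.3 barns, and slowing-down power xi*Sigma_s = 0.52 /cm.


p = exp(-N * I * 1e-24 / (xi*Sigma_s))
p = exp(-7.8959e+22 * 132.3 * 1e-24 / 0.52)
p = 1.8857e-09

1.8857e-09


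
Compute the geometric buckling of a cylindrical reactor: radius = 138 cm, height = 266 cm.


B^2 = (2.405/R)^2 + (pi/H)^2
B^2 = (2.405/138)^2 + (pi/266)^2
B^2 = 4.4321e-04 /cm^2

4.4321e-04


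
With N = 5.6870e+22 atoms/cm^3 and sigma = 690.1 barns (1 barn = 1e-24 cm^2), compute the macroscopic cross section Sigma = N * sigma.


Sigma = N * sigma_barns * 1e-24
Sigma = 5.6870e+22 * 690.1 * 1e-24
Sigma = 39.246 /cm

39.246


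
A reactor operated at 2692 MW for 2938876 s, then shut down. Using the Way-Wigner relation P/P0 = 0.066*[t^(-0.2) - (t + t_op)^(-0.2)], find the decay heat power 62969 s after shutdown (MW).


P/P0 = 0.066 * [t^(-0.2) - (t + t_op)^(-0.2)]
P/P0 = 0.066 * [62969^(-0.2) - (62969 + 2938876)^(-0.2)]
P/P0 = 0.066 * [0.1096919 - 0.05064334] = 0.003897205
P = 2692 * 0.003897205 = 10.491 MW

10.491


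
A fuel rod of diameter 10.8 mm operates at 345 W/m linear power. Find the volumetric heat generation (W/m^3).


r = D / 2 / 1000 = 10.8 / 2 / 1000 = 0.0054 m
q''' = q' / (pi * r^2)
q''' = 345 / (pi * 0.0054^2)
q''' = 3.7660e+06 W/m^3

3.7660e+06


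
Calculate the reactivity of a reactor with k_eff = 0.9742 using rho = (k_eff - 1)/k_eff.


rho = (k_eff - 1) / k_eff
rho = (0.9742 - 1) / 0.9742
rho = -0.026483

-0.026483


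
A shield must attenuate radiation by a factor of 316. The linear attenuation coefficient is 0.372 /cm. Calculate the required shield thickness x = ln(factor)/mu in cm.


x = ln(factor) / mu
x = ln(316) / 0.372
x = 15.472 cm

15.472


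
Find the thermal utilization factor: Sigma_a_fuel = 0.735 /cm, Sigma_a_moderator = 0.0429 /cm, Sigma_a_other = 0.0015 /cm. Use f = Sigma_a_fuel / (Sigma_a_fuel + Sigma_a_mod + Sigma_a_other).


f = Sigma_a_fuel / (Sigma_a_fuel + Sigma_a_mod + Sigma_a_other)
f = 0.735 / (0.735 + 0.0429 + 0.0015)
f = 0.94303

0.94303


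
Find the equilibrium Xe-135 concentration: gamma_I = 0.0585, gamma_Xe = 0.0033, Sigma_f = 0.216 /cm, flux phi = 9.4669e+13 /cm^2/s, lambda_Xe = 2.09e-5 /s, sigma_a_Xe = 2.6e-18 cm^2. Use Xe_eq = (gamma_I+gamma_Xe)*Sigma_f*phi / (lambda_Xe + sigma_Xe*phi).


Xe_eq = (gamma_I + gamma_Xe) * Sigma_f * phi / (lambda_Xe + sigma_Xe * phi)
Numerator = (0.0585 + 0.0033) * 0.216 * 9.4669e+13 = 1.263718e+12
Denominator = 2.09e-5 + 2.6e-18 * 9.4669e+13 = 2.670394e-04
Xe_eq = 1.263718e+12 / 2.670394e-04 = 4.7323e+15 /cm^3

4.7323e+15


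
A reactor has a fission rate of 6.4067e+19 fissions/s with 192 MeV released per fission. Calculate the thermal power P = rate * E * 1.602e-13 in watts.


P = fission_rate * E_MeV * 1.602e-13
P = 6.4067e+19 * 192 * 1.602e-13
P = 1.9706e+09 W

1.9706e+09


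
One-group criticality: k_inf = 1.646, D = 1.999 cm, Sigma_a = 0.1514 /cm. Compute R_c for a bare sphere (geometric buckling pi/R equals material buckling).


L^2 = D / Sigma_a = 1.999 / 0.1514 = 13.20343 cm^2
B_m^2 = (k_inf - 1) / L^2 = (1.646 - 1) / 13.20343 = 0.04892668 /cm^2
For a bare sphere: B_g = pi/R, so R_c = pi / sqrt(B_m^2)
R_c = pi / sqrt(0.04892668) = 14.203 cm

14.203


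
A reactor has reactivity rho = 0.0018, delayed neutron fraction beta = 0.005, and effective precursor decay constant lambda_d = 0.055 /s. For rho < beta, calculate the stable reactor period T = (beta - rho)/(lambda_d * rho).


T = (beta - rho) / (lambda_d * rho)
T = (0.005 - 0.0018) / (0.055 * 0.0018)
T = 32.323 s

32.323


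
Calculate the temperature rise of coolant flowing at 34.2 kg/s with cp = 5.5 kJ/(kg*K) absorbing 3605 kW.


dT = Q / (m_dot * cp)
dT = 3605 / (34.2 * 5.5)
dT = 19.165 C

19.165


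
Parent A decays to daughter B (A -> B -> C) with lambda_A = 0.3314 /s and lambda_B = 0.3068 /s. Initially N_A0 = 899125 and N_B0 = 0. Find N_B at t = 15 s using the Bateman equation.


N_B(t) = lambda_A * N_A0 / (lambda_B - lambda_A) * [exp(-lambda_A*t) - exp(-lambda_B*t)]
exp(-0.3314*15) = 0.006936208; exp(-0.3068*15) = 0.01003175
N_B = 0.3314 * 899125 / (0.3068 - 0.3314) * (0.006936208 - 0.01003175)
N_B = 37495

37495


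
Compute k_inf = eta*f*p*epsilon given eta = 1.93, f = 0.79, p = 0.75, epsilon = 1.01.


k_inf = eta * f * p * epsilon
k_inf = 1.93 * 0.79 * 0.75 * 1.01
k_inf = 1.1550

1.1550


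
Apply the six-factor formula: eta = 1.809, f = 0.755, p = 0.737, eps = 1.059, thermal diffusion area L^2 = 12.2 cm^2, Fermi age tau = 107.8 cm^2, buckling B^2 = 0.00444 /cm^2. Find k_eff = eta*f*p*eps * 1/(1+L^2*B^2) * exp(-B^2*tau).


k_inf = eta*f*p*eps = 1.809*0.755*0.737*1.059 = 1.065980
P_TNL = 1/(1 + L^2*B^2) = 1/(1 + 12.2*0.00444) = 0.9486154
P_FNL = exp(-B^2*tau) = exp(-0.00444*107.8) = 0.6196305
k_eff = k_inf * P_TNL * P_FNL = 1.065980 * 0.9486154 * 0.6196305
k_eff = 0.62657

0.62657


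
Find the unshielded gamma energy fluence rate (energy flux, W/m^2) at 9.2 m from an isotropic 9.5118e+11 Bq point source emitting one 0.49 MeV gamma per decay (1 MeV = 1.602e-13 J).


psi = A * E * 1.602e-13 / (4*pi*r^2)
psi = 9.5118e+11 * 0.49 * 1.602e-13 / (4*pi*9.2^2)
psi = 7.0200e-05 W/m^2

7.0200e-05


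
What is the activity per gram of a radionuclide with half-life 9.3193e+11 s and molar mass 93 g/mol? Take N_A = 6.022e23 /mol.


lambda = ln(2) / t_half = ln(2) / 9.3193e+11 = 7.437760e-13 /s
SA = lambda * N_A / M
SA = 7.437760e-13 * 6.022e23 / 93
SA = 4.8161e+09 Bq/g

4.8161e+09


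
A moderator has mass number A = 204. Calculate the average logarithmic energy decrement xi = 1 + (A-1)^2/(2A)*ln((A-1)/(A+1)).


xi = 1 + (A-1)^2/(2A) * ln((A-1)/(A+1))
xi = 1 + (204-1)^2/(2*204) * ln((204-1)/(204 +1))
xi = 0.0097720

0.0097720


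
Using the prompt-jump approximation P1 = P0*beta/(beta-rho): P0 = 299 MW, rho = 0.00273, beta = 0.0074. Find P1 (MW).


P1/P0 = beta / (beta - rho)
P1/P0 = 0.0074 / (0.0074 - 0.00273) = 1.584582
P1 = 299 * 1.584582 = 473.79 MW

473.79


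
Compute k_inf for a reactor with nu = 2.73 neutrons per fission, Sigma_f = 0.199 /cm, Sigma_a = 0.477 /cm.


k_inf = nu * Sigma_f / Sigma_a
k_inf = 2.73 * 0.199 / 0.477
k_inf = 1.1389

1.1389


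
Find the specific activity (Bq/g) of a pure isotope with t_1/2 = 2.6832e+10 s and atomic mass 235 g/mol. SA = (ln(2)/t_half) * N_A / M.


lambda = ln(2) / t_half = ln(2) / 2.6832e+10 = 2.583286e-11 /s
SA = lambda * N_A / M
SA = 2.583286e-11 * 6.022e23 / 235
SA = 6.6198e+10 Bq/g

6.6198e+10


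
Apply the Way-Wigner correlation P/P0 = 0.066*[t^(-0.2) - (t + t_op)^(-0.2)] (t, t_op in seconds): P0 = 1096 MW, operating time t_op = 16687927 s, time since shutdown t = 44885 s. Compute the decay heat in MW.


P/P0 = 0.066 * [t^(-0.2) - (t + t_op)^(-0.2)]
P/P0 = 0.066 * [44885^(-0.2) - (44885 + 16687927)^(-0.2)]
P/P0 = 0.066 * [0.1173761 - 0.03591586] = 0.005376376
P = 1096 * 0.005376376 = 5.8925 MW

5.8925


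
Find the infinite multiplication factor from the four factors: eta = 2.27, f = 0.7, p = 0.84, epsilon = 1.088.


k_inf = eta * f * p * epsilon
k_inf = 2.27 * 0.7 * 0.84 * 1.088
k_inf = 1.4522

1.4522


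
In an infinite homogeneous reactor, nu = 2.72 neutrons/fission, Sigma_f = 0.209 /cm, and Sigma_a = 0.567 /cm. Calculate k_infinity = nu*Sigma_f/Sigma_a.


k_inf = nu * Sigma_f / Sigma_a
k_inf = 2.72 * 0.209 / 0.567
k_inf = 1.0026

1.0026


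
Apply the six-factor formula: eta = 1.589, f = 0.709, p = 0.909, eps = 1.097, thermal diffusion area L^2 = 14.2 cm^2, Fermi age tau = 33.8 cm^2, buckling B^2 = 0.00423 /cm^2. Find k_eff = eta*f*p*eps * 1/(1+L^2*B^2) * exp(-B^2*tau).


k_inf = eta*f*p*eps = 1.589*0.709*0.909*1.097 = 1.123416
P_TNL = 1/(1 + L^2*B^2) = 1/(1 + 14.2*0.00423) = 0.9433375
P_FNL = exp(-B^2*tau) = exp(-0.00423*33.8) = 0.8667766
k_eff = k_inf * P_TNL * P_FNL = 1.123416 * 0.9433375 * 0.8667766
k_eff = 0.91858

0.91858


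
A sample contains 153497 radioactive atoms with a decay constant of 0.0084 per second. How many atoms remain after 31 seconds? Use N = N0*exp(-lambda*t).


N = N0 * exp(-lambda * t)
N = 153497 * exp(-0.0084 * 31)
N = 118307

118307


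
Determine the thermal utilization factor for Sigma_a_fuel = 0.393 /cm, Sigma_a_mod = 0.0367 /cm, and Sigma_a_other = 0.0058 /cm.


f = Sigma_a_fuel / (Sigma_a_fuel + Sigma_a_mod + Sigma_a_other)
f = 0.393 / (0.393 + 0.0367 + 0.0058)
f = 0.90241

0.90241


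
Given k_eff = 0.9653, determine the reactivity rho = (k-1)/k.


rho = (k_eff - 1) / k_eff
rho = (0.9653 - 1) / 0.9653
rho = -0.035947

-0.035947


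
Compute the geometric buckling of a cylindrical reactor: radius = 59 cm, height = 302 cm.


B^2 = (2.405/R)^2 + (pi/H)^2
B^2 = (2.405/59)^2 + (pi/302)^2
B^2 = 0.0017698 /cm^2

0.0017698


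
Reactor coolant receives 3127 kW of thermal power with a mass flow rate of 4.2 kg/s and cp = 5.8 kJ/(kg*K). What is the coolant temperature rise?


dT = Q / (m_dot * cp)
dT = 3127 / (4.2 * 5.8)
dT = 128.37 C

128.37


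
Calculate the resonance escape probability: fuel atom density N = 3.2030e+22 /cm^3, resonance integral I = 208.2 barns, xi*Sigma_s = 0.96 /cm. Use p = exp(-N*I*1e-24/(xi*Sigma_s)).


p = exp(-N * I * 1e-24 / (xi*Sigma_s))
p = exp(-3.2030e+22 * 208.2 * 1e-24 / 0.96)
p = 9.6199e-04

9.6199e-04


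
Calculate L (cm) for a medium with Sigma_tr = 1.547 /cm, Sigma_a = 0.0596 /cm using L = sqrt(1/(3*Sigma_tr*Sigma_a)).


D = 1 / (3 * Sigma_tr) = 1 / (3 * 1.547) = 0.2154708 cm
L = sqrt(D / Sigma_a)
L = sqrt(0.2154708 / 0.0596)
L = 1.9014 cm

1.9014


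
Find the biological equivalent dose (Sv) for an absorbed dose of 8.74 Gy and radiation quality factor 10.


H = D * Q
H = 8.74 * 10
H = 87.400 Sv

87.400


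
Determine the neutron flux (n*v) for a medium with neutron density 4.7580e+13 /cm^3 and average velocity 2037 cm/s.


phi = n * v
phi = 4.7580e+13 * 2037
phi = 9.6920e+16 /cm^2/s

9.6920e+16


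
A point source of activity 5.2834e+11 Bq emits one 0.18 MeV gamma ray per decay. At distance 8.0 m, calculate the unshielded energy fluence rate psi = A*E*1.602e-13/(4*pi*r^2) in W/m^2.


psi = A * E * 1.602e-13 / (4*pi*r^2)
psi = 5.2834e+11 * 0.18 * 1.602e-13 / (4*pi*8.0^2)
psi = 1.8943e-05 W/m^2

1.8943e-05


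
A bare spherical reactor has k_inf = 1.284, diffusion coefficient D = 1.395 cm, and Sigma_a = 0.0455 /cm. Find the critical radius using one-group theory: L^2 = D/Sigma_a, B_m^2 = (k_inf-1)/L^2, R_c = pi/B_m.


L^2 = D / Sigma_a = 1.395 / 0.0455 = 30.65934 cm^2
B_m^2 = (k_inf - 1) / L^2 = (1.284 - 1) / 30.65934 = 0.009263083 /cm^2
For a bare sphere: B_g = pi/R, so R_c = pi / sqrt(B_m^2)
R_c = pi / sqrt(0.009263083) = 32.642 cm

32.642


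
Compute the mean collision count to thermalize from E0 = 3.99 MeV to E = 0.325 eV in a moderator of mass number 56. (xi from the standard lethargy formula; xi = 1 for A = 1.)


xi = 1 + (A-1)^2/(2A)*ln((A-1)/(A+1)) = 0.03529286 (for A = 56)
n = ln(E0/E) / xi
n = ln(3.99e6 / 0.325) / 0.03529286
n = ln(1.227692e+07) / 0.03529286 = 462.51

462.51


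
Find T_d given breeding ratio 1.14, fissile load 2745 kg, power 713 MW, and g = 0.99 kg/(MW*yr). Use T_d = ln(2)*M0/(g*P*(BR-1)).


Breeding gain G = BR - 1 = 1.14 - 1 = 0.14
Fissile production rate = g * P * G = 0.99 * 713 * 0.14 = 98.8218 kg/yr
T_d = ln(2) * M0 / (g * P * G)
T_d = ln(2) * 2745 / 98.8218 = 19.254 yr

19.254


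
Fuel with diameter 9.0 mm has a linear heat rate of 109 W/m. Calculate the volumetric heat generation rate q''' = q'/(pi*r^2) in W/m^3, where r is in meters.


r = D / 2 / 1000 = 9.0 / 2 / 1000 = 0.0045 m
q''' = q' / (pi * r^2)
q''' = 109 / (pi * 0.0045^2)
q''' = 1.7134e+06 W/m^3

1.7134e+06


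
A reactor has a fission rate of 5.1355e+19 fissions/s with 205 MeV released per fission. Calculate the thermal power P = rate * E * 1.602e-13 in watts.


P = fission_rate * E_MeV * 1.602e-13
P = 5.1355e+19 * 205 * 1.602e-13
P = 1.6865e+09 W

1.6865e+09


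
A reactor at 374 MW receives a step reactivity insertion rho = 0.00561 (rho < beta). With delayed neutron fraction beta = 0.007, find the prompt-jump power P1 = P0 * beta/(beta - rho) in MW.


P1/P0 = beta / (beta - rho)
P1/P0 = 0.007 / (0.007 - 0.00561) = 5.035971
P1 = 374 * 5.035971 = 1883.5 MW

1883.5


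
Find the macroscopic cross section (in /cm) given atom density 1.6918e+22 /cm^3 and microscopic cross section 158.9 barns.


Sigma = N * sigma_barns * 1e-24
Sigma = 1.6918e+22 * 158.9 * 1e-24
Sigma = 2.6883 /cm

2.6883


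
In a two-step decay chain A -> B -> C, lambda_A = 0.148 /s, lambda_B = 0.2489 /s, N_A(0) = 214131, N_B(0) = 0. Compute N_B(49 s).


N_B(t) = lambda_A * N_A0 / (lambda_B - lambda_A) * [exp(-lambda_A*t) - exp(-lambda_B*t)]
exp(-0.148*49) = 7.087555e-04; exp(-0.2489*49) = 5.050113e-06
N_B = 0.148 * 214131 / (0.2489 - 0.148) * (7.087555e-04 - 5.050113e-06)
N_B = 221.02

221.02


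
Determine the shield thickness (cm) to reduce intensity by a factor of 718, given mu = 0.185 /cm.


x = ln(factor) / mu
x = ln(718) / 0.185
x = 35.548 cm

35.548


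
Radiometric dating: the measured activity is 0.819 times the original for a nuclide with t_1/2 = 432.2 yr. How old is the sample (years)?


lambda = ln(2) / t_half = ln(2) / 432.2 = 0.001603765 /yr
t = -ln(A/A0) / lambda
t = -ln(0.819) / 0.001603765
t = 124.50 yr

124.50


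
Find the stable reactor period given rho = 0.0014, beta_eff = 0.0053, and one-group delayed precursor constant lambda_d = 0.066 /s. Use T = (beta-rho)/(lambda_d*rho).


T = (beta - rho) / (lambda_d * rho)
T = (0.0053 - 0.0014) / (0.066 * 0.0014)
T = 42.208 s

42.208


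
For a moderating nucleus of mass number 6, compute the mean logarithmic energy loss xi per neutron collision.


xi = 1 + (A-1)^2/(2A) * ln((A-1)/(A+1))
xi = 1 + (6-1)^2/(2*6) * ln((6-1)/(6 +1))
xi = 0.29902

0.29902


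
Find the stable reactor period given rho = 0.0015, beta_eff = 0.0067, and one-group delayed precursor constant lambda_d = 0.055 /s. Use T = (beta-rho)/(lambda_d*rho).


T = (beta - rho) / (lambda_d * rho)
T = (0.0067 - 0.0015) / (0.055 * 0.0015)
T = 63.030 s

63.030


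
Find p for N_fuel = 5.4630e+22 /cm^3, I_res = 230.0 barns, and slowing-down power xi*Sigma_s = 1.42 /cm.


p = exp(-N * I * 1e-24 / (xi*Sigma_s))
p = exp(-5.4630e+22 * 230.0 * 1e-24 / 1.42)
p = 1.4359e-04

1.4359e-04


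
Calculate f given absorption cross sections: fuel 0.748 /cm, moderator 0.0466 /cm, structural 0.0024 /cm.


f = Sigma_a_fuel / (Sigma_a_fuel + Sigma_a_mod + Sigma_a_other)
f = 0.748 / (0.748 + 0.0466 + 0.0024)
f = 0.93852

0.93852


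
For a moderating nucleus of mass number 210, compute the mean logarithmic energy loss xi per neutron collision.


xi = 1 + (A-1)^2/(2A) * ln((A-1)/(A+1))
xi = 1 + (210-1)^2/(2*210) * ln((210-1)/(210 +1))
xi = 0.0094936

0.0094936


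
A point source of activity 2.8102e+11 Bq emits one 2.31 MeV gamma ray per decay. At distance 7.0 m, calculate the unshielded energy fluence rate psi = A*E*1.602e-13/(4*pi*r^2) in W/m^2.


psi = A * E * 1.602e-13 / (4*pi*r^2)
psi = 2.8102e+11 * 2.31 * 1.602e-13 / (4*pi*7.0^2)
psi = 1.6889e-04 W/m^2

1.6889e-04


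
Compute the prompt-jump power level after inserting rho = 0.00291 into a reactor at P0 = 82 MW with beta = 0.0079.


P1/P0 = beta / (beta - rho)
P1/P0 = 0.0079 / (0.0079 - 0.00291) = 1.583166
P1 = 82 * 1.583166 = 129.82 MW

129.82


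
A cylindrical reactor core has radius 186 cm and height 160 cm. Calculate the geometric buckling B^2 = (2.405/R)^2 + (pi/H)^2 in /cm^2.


B^2 = (2.405/R)^2 + (pi/H)^2
B^2 = (2.405/186)^2 + (pi/160)^2
B^2 = 5.5272e-04 /cm^2

5.5272e-04


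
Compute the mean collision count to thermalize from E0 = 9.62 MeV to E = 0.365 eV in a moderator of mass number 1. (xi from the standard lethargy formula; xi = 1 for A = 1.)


xi = 1 + (A-1)^2/(2A)*ln((A-1)/(A+1)) = 1 (for A = 1)
n = ln(E0/E) / xi
n = ln(9.62e6 / 0.365) / 1
n = ln(2.635616e+07) / 1 = 17.087

17.087


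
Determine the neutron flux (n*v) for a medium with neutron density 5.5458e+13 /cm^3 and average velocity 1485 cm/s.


phi = n * v
phi = 5.5458e+13 * 1485
phi = 8.2355e+16 /cm^2/s

8.2355e+16


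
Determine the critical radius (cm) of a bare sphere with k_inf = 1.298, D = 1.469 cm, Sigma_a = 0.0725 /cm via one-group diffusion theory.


L^2 = D / Sigma_a = 1.469 / 0.0725 = 20.26207 cm^2
B_m^2 = (k_inf - 1) / L^2 = (1.298 - 1) / 20.26207 = 0.01470728 /cm^2
For a bare sphere: B_g = pi/R, so R_c = pi / sqrt(B_m^2)
R_c = pi / sqrt(0.01470728) = 25.905 cm

25.905


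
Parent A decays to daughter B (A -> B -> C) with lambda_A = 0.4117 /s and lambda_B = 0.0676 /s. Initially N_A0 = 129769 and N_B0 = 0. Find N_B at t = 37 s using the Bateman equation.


N_B(t) = lambda_A * N_A0 / (lambda_B - lambda_A) * [exp(-lambda_A*t) - exp(-lambda_B*t)]
exp(-0.4117*37) = 2.423458e-07; exp(-0.0676*37) = 0.08198656
N_B = 0.4117 * 129769 / (0.0676 - 0.4117) * (2.423458e-07 - 0.08198656)
N_B = 12729

12729


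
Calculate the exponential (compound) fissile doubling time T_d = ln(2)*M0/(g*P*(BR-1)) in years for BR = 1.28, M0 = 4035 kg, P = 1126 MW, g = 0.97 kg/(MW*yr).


Breeding gain G = BR - 1 = 1.28 - 1 = 0.28
Fissile production rate = g * P * G = 0.97 * 1126 * 0.28 = 305.8216 kg/yr
T_d = ln(2) * M0 / (g * P * G)
T_d = ln(2) * 4035 / 305.8216 = 9.1454 yr

9.1454


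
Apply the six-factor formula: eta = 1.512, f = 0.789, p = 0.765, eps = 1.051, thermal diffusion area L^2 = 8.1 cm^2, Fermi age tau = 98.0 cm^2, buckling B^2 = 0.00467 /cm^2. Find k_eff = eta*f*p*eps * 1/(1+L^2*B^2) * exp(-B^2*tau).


k_inf = eta*f*p*eps = 1.512*0.789*0.765*1.051 = 0.9591642
P_TNL = 1/(1 + L^2*B^2) = 1/(1 + 8.1*0.00467) = 0.9635517
P_FNL = exp(-B^2*tau) = exp(-0.00467*98.0) = 0.6327626
k_eff = k_inf * P_TNL * P_FNL = 0.9591642 * 0.9635517 * 0.6327626
k_eff = 0.58480

0.58480


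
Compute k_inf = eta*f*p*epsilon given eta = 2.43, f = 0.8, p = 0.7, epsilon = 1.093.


k_inf = eta * f * p * epsilon
k_inf = 2.43 * 0.8 * 0.7 * 1.093
k_inf = 1.4874

1.4874


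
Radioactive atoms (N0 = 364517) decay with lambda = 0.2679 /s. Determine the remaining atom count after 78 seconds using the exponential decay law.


N = N0 * exp(-lambda * t)
N = 364517 * exp(-0.2679 * 78)
N = 3.0663e-04

3.0663e-04


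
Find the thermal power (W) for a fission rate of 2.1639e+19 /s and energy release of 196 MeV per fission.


P = fission_rate * E_MeV * 1.602e-13
P = 2.1639e+19 * 196 * 1.602e-13
P = 6.7945e+08 W

6.7945e+08


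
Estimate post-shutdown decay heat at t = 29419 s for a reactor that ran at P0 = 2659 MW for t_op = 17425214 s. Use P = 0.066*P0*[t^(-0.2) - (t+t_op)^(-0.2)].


P/P0 = 0.066 * [t^(-0.2) - (t + t_op)^(-0.2)]
P/P0 = 0.066 * [29419^(-0.2) - (29419 + 17425214)^(-0.2)]
P/P0 = 0.066 * [0.1277246 - 0.03561376] = 0.006079315
P = 2659 * 0.006079315 = 16.165 MW

16.165


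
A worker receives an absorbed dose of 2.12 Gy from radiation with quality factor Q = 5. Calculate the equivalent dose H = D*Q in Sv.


H = D * Q
H = 2.12 * 5
H = 10.600 Sv

10.600


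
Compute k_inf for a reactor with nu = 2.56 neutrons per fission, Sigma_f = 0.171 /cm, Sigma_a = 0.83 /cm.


k_inf = nu * Sigma_f / Sigma_a
k_inf = 2.56 * 0.171 / 0.83
k_inf = 0.52742

0.52742


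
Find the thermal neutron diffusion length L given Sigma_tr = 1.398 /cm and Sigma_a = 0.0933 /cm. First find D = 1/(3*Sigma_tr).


D = 1 / (3 * Sigma_tr) = 1 / (3 * 1.398) = 0.2384359 cm
L = sqrt(D / Sigma_a)
L = sqrt(0.2384359 / 0.0933)
L = 1.5986 cm

1.5986


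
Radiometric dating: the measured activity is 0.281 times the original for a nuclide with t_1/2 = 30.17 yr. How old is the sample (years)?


lambda = ln(2) / t_half = ln(2) / 30.17 = 0.02297472 /yr
t = -ln(A/A0) / lambda
t = -ln(0.281) / 0.02297472
t = 55.252 yr

55.252


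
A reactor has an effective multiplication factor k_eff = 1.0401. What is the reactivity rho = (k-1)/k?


rho = (k_eff - 1) / k_eff
rho = (1.0401 - 1) / 1.0401
rho = 0.038554

0.038554


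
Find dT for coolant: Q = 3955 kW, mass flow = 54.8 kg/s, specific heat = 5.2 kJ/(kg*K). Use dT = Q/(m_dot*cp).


dT = Q / (m_dot * cp)
dT = 3955 / (54.8 * 5.2)
dT = 13.879 C

13.879


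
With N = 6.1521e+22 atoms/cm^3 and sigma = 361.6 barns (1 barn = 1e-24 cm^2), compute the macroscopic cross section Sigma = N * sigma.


Sigma = N * sigma_barns * 1e-24
Sigma = 6.1521e+22 * 361.6 * 1e-24
Sigma = 22.246 /cm

22.246


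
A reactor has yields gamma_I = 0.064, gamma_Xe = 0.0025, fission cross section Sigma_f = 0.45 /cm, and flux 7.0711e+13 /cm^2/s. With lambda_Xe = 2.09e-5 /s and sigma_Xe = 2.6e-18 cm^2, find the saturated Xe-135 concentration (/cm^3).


Xe_eq = (gamma_I + gamma_Xe) * Sigma_f * phi / (lambda_Xe + sigma_Xe * phi)
Numerator = (0.064 + 0.0025) * 0.45 * 7.0711e+13 = 2.116027e+12
Denominator = 2.09e-5 + 2.6e-18 * 7.0711e+13 = 2.047486e-04
Xe_eq = 2.116027e+12 / 2.047486e-04 = 1.0335e+16 /cm^3

1.0335e+16


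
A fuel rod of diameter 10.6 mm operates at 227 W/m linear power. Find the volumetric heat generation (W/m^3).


r = D / 2 / 1000 = 10.6 / 2 / 1000 = 0.0053 m
q''' = q' / (pi * r^2)
q''' = 227 / (pi * 0.0053^2)
q''' = 2.5723e+06 W/m^3

2.5723e+06


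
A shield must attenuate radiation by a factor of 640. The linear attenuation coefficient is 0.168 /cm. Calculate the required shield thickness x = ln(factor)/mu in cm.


x = ln(factor) / mu
x = ln(640) / 0.168
x = 38.461 cm

38.461


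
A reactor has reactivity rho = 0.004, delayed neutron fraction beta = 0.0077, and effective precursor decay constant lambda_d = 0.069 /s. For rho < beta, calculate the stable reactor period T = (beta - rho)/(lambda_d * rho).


T = (beta - rho) / (lambda_d * rho)
T = (0.0077 - 0.004) / (0.069 * 0.004)
T = 13.406 s

13.406


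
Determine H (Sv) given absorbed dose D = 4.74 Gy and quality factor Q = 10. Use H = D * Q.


H = D * Q
H = 4.74 * 10
H = 47.400 Sv

47.400


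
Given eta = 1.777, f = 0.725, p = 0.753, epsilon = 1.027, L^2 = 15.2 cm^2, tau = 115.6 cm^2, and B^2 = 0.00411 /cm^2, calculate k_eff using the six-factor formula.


k_inf = eta*f*p*eps = 1.777*0.725*0.753*1.027 = 0.9963017
P_TNL = 1/(1 + L^2*B^2) = 1/(1 + 15.2*0.00411) = 0.9412013
P_FNL = exp(-B^2*tau) = exp(-0.00411*115.6) = 0.6218129
k_eff = k_inf * P_TNL * P_FNL = 0.9963017 * 0.9412013 * 0.6218129
k_eff = 0.58309

0.58309


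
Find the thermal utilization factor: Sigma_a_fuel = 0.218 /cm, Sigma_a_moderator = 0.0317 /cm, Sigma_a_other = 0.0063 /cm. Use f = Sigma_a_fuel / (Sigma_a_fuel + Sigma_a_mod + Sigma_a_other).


f = Sigma_a_fuel / (Sigma_a_fuel + Sigma_a_mod + Sigma_a_other)
f = 0.218 / (0.218 + 0.0317 + 0.0063)
f = 0.85156

0.85156


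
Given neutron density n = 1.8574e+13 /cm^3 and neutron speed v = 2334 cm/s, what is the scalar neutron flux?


phi = n * v
phi = 1.8574e+13 * 2334
phi = 4.3352e+16 /cm^2/s

4.3352e+16


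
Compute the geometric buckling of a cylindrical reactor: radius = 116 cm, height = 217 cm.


B^2 = (2.405/R)^2 + (pi/H)^2
B^2 = (2.405/116)^2 + (pi/217)^2
B^2 = 6.3944e-04 /cm^2

6.3944e-04


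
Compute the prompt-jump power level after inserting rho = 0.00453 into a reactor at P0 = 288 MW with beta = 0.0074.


P1/P0 = beta / (beta - rho)
P1/P0 = 0.0074 / (0.0074 - 0.00453) = 2.578397
P1 = 288 * 2.578397 = 742.58 MW

742.58


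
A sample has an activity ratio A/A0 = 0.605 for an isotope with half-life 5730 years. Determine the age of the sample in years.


lambda = ln(2) / t_half = ln(2) / 5730 = 1.209681e-04 /yr
t = -ln(A/A0) / lambda
t = -ln(0.605) / 1.209681e-04
t = 4154.2 yr

4154.2


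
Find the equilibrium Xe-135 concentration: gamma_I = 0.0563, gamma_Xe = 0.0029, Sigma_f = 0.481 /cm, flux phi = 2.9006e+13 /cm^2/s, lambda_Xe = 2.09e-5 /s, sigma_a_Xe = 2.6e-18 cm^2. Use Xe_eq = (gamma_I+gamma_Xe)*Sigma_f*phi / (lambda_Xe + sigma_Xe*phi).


Xe_eq = (gamma_I + gamma_Xe) * Sigma_f * phi / (lambda_Xe + sigma_Xe * phi)
Numerator = (0.0563 + 0.0029) * 0.481 * 2.9006e+13 = 8.259517e+11
Denominator = 2.09e-5 + 2.6e-18 * 2.9006e+13 = 9.631560e-05
Xe_eq = 8.259517e+11 / 9.631560e-05 = 8.5755e+15 /cm^3

8.5755e+15


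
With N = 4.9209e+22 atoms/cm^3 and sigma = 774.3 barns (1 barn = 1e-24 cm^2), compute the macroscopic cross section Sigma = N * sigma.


Sigma = N * sigma_barns * 1e-24
Sigma = 4.9209e+22 * 774.3 * 1e-24
Sigma = 38.103 /cm

38.103


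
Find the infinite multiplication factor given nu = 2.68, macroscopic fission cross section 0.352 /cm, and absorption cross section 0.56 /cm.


k_inf = nu * Sigma_f / Sigma_a
k_inf = 2.68 * 0.352 / 0.56
k_inf = 1.6846

1.6846


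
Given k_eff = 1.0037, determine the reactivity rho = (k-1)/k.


rho = (k_eff - 1) / k_eff
rho = (1.0037 - 1) / 1.0037
rho = 0.0036864

0.0036864


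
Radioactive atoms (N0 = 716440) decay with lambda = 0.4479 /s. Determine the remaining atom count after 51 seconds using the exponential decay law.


N = N0 * exp(-lambda * t)
N = 716440 * exp(-0.4479 * 51)
N = 8.6027e-05

8.6027e-05


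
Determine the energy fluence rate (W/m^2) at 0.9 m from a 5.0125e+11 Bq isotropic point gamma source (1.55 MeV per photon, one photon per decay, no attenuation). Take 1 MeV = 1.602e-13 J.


psi = A * E * 1.602e-13 / (4*pi*r^2)
psi = 5.0125e+11 * 1.55 * 1.602e-13 / (4*pi*0.9^2)
psi = 0.012228 W/m^2

0.012228


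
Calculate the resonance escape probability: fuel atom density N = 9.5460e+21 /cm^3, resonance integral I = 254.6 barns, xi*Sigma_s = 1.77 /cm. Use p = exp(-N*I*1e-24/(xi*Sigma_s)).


p = exp(-N * I * 1e-24 / (xi*Sigma_s))
p = exp(-9.5460e+21 * 254.6 * 1e-24 / 1.77)
p = 0.25332

0.25332


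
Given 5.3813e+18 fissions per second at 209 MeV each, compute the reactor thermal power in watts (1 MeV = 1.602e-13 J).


P = fission_rate * E_MeV * 1.602e-13
P = 5.3813e+18 * 209 * 1.602e-13
P = 1.8018e+08 W

1.8018e+08


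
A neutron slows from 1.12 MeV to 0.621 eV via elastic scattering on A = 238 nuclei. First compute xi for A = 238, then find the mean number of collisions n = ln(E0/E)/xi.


xi = 1 + (A-1)^2/(2A)*ln((A-1)/(A+1)) = 0.008379872 (for A = 238)
n = ln(E0/E) / xi
n = ln(1.12e6 / 0.621) / 0.008379872
n = ln(1.803543e+06) / 0.008379872 = 1719.0

1719.0


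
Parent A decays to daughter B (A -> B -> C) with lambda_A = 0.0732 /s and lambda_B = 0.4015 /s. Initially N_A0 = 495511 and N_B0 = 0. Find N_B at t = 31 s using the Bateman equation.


N_B(t) = lambda_A * N_A0 / (lambda_B - lambda_A) * [exp(-lambda_A*t) - exp(-lambda_B*t)]
exp(-0.0732*31) = 0.1033949; exp(-0.4015*31) = 3.931459e-06
N_B = 0.0732 * 495511 / (0.4015 - 0.0732) * (0.1033949 - 3.931459e-06)
N_B = 11423

11423


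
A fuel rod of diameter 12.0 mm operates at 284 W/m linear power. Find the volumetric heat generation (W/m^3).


r = D / 2 / 1000 = 12.0 / 2 / 1000 = 0.006 m
q''' = q' / (pi * r^2)
q''' = 284 / (pi * 0.006^2)
q''' = 2.5111e+06 W/m^3

2.5111e+06


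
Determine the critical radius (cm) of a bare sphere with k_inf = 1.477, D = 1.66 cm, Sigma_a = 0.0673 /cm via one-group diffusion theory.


L^2 = D / Sigma_a = 1.66 / 0.0673 = 24.66568 cm^2
B_m^2 = (k_inf - 1) / L^2 = (1.477 - 1) / 24.66568 = 0.01933861 /cm^2
For a bare sphere: B_g = pi/R, so R_c = pi / sqrt(B_m^2)
R_c = pi / sqrt(0.01933861) = 22.591 cm

22.591


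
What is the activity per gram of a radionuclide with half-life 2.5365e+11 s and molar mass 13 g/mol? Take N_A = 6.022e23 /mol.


lambda = ln(2) / t_half = ln(2) / 2.5365e+11 = 2.732691e-12 /s
SA = lambda * N_A / M
SA = 2.732691e-12 * 6.022e23 / 13
SA = 1.2659e+11 Bq/g

1.2659e+11


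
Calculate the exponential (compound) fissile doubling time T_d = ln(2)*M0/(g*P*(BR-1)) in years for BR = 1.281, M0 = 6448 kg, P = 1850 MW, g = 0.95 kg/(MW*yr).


Breeding gain G = BR - 1 = 1.281 - 1 = 0.281
Fissile production rate = g * P * G = 0.95 * 1850 * 0.281 = 493.8575 kg/yr
T_d = ln(2) * M0 / (g * P * G)
T_d = ln(2) * 6448 / 493.8575 = 9.0500 yr

9.0500


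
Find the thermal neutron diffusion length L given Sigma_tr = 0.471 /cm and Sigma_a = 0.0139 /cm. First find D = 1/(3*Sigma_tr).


D = 1 / (3 * Sigma_tr) = 1 / (3 * 0.471) = 0.7077141 cm
L = sqrt(D / Sigma_a)
L = sqrt(0.7077141 / 0.0139)
L = 7.1355 cm

7.1355


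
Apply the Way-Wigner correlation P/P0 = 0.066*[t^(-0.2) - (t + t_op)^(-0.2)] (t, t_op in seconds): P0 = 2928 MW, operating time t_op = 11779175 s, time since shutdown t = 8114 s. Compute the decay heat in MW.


P/P0 = 0.066 * [t^(-0.2) - (t + t_op)^(-0.2)]
P/P0 = 0.066 * [8114^(-0.2) - (8114 + 11779175)^(-0.2)]
P/P0 = 0.066 * [0.1652544 - 0.03852274] = 0.008364290
P = 2928 * 0.008364290 = 24.491 MW

24.491


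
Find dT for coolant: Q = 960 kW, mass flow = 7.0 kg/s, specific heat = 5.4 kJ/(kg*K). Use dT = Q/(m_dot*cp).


dT = Q / (m_dot * cp)
dT = 960 / (7.0 * 5.4)
dT = 25.397 C

25.397


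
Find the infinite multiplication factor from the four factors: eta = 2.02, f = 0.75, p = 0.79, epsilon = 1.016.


k_inf = eta * f * p * epsilon
k_inf = 2.02 * 0.75 * 0.79 * 1.016
k_inf = 1.2160

1.2160


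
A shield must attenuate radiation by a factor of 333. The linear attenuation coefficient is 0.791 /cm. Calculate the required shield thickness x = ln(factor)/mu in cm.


x = ln(factor) / mu
x = ln(333) / 0.791
x = 7.3428 cm

7.3428


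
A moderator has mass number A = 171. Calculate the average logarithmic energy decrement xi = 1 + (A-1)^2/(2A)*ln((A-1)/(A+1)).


xi = 1 + (A-1)^2/(2A) * ln((A-1)/(A+1))
xi = 1 + (171-1)^2/(2*171) * ln((171-1)/(171 +1))
xi = 0.011650

0.011650


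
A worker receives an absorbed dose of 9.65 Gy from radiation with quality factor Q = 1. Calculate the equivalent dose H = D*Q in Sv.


H = D * Q
H = 9.65 * 1
H = 9.6500 Sv

9.6500


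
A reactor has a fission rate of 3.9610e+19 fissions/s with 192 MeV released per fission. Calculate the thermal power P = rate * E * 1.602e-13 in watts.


P = fission_rate * E_MeV * 1.602e-13
P = 3.9610e+19 * 192 * 1.602e-13
P = 1.2183e+09 W

1.2183e+09


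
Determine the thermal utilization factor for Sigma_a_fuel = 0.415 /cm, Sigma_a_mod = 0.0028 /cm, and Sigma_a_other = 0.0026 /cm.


f = Sigma_a_fuel / (Sigma_a_fuel + Sigma_a_mod + Sigma_a_other)
f = 0.415 / (0.415 + 0.0028 + 0.0026)
f = 0.98716

0.98716


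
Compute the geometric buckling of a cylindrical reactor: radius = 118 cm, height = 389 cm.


B^2 = (2.405/R)^2 + (pi/H)^2
B^2 = (2.405/118)^2 + (pi/389)^2
B^2 = 4.8062e-04 /cm^2

4.8062e-04


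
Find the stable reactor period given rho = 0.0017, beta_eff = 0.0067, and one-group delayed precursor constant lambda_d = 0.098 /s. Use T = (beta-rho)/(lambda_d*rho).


T = (beta - rho) / (lambda_d * rho)
T = (0.0067 - 0.0017) / (0.098 * 0.0017)
T = 30.012 s

30.012


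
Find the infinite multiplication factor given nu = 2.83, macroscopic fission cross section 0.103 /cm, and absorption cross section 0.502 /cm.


k_inf = nu * Sigma_f / Sigma_a
k_inf = 2.83 * 0.103 / 0.502
k_inf = 0.58066

0.58066


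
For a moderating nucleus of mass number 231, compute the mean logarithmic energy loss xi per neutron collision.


xi = 1 + (A-1)^2/(2A) * ln((A-1)/(A+1))
xi = 1 + (231-1)^2/(2*231) * ln((231-1)/(231 +1))
xi = 0.0086331

0.0086331


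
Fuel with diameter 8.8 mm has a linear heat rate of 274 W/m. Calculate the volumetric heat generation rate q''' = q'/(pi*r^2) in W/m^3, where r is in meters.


r = D / 2 / 1000 = 8.8 / 2 / 1000 = 0.0044 m
q''' = q' / (pi * r^2)
q''' = 274 / (pi * 0.0044^2)
q''' = 4.5050e+06 W/m^3

4.5050e+06


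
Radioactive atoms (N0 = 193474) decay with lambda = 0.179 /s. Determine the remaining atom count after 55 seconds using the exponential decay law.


N = N0 * exp(-lambda * t)
N = 193474 * exp(-0.179 * 55)
N = 10.256

10.256


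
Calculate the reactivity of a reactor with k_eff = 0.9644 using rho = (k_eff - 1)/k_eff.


rho = (k_eff - 1) / k_eff
rho = (0.9644 - 1) / 0.9644
rho = -0.036914

-0.036914


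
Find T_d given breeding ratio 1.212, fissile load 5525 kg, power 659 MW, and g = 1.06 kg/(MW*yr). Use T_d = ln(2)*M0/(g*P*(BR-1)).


Breeding gain G = BR - 1 = 1.212 - 1 = 0.212
Fissile production rate = g * P * G = 1.06 * 659 * 0.212 = 148.09048 kg/yr
T_d = ln(2) * M0 / (g * P * G)
T_d = ln(2) * 5525 / 148.09048 = 25.860 yr

25.860


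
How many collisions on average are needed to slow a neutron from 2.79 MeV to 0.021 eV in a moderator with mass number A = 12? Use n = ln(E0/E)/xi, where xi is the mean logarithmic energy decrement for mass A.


xi = 1 + (A-1)^2/(2A)*ln((A-1)/(A+1)) = 0.1577690 (for A = 12)
n = ln(E0/E) / xi
n = ln(2.79e6 / 0.021) / 0.1577690
n = ln(1.328571e+08) / 0.1577690 = 118.56

118.56


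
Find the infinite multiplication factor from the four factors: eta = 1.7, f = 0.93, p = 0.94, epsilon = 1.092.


k_inf = eta * f * p * epsilon
k_inf = 1.7 * 0.93 * 0.94 * 1.092
k_inf = 1.6229

1.6229


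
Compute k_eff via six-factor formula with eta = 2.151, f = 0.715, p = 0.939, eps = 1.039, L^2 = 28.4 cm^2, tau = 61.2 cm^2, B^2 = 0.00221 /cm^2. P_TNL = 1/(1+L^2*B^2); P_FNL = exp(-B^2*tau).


k_inf = eta*f*p*eps = 2.151*0.715*0.939*1.039 = 1.500471
P_TNL = 1/(1 + L^2*B^2) = 1/(1 + 28.4*0.00221) = 0.9409427
P_FNL = exp(-B^2*tau) = exp(-0.00221*61.2) = 0.8734958
k_eff = k_inf * P_TNL * P_FNL = 1.500471 * 0.9409427 * 0.8734958
k_eff = 1.2333

1.2333


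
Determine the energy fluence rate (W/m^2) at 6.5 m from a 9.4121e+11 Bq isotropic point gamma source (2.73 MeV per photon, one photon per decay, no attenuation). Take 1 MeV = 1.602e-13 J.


psi = A * E * 1.602e-13 / (4*pi*r^2)
psi = 9.4121e+11 * 2.73 * 1.602e-13 / (4*pi*6.5^2)
psi = 7.7531e-04 W/m^2

7.7531e-04


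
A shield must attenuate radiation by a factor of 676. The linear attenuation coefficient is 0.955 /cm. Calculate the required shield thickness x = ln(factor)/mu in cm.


x = ln(factor) / mu
x = ln(676) / 0.955
x = 6.8232 cm

6.8232


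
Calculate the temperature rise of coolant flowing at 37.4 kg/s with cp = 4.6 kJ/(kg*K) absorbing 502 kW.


dT = Q / (m_dot * cp)
dT = 502 / (37.4 * 4.6)
dT = 2.9179 C

2.9179


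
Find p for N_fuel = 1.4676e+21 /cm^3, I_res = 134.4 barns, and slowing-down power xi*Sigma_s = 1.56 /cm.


p = exp(-N * I * 1e-24 / (xi*Sigma_s))
p = exp(-1.4676e+21 * 134.4 * 1e-24 / 1.56)
p = 0.88123

0.88123


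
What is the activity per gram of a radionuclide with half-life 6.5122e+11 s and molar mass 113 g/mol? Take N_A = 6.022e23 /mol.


lambda = ln(2) / t_half = ln(2) / 6.5122e+11 = 1.064383e-12 /s
SA = lambda * N_A / M
SA = 1.064383e-12 * 6.022e23 / 113
SA = 5.6723e+09 Bq/g

5.6723e+09


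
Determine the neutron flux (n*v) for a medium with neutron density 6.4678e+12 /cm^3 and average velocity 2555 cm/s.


phi = n * v
phi = 6.4678e+12 * 2555
phi = 1.6525e+16 /cm^2/s

1.6525e+16


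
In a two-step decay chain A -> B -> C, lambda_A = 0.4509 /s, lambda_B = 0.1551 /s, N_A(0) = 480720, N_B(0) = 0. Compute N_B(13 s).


N_B(t) = lambda_A * N_A0 / (lambda_B - lambda_A) * [exp(-lambda_A*t) - exp(-lambda_B*t)]
exp(-0.4509*13) = 0.002846401; exp(-0.1551*13) = 0.1331472
N_B = 0.4509 * 480720 / (0.1551 - 0.4509) * (0.002846401 - 0.1331472)
N_B = 95482

95482


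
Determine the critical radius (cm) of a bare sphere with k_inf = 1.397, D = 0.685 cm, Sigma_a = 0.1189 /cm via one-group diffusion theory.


L^2 = D / Sigma_a = 0.685 / 0.1189 = 5.761144 cm^2
B_m^2 = (k_inf - 1) / L^2 = (1.397 - 1) / 5.761144 = 0.06890992 /cm^2
For a bare sphere: B_g = pi/R, so R_c = pi / sqrt(B_m^2)
R_c = pi / sqrt(0.06890992) = 11.968 cm

11.968


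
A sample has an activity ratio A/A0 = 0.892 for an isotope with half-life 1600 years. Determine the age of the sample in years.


lambda = ln(2) / t_half = ln(2) / 1600 = 4.332170e-04 /yr
t = -ln(A/A0) / lambda
t = -ln(0.892) / 4.332170e-04
t = 263.82 yr

263.82


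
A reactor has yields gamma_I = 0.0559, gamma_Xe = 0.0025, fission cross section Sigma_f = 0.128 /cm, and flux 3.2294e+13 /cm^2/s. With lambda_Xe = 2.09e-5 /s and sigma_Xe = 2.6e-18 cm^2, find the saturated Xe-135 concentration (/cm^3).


Xe_eq = (gamma_I + gamma_Xe) * Sigma_f * phi / (lambda_Xe + sigma_Xe * phi)
Numerator = (0.0559 + 0.0025) * 0.128 * 3.2294e+13 = 2.414041e+11
Denominator = 2.09e-5 + 2.6e-18 * 3.2294e+13 = 1.048644e-04
Xe_eq = 2.414041e+11 / 1.048644e-04 = 2.3021e+15 /cm^3

2.3021e+15


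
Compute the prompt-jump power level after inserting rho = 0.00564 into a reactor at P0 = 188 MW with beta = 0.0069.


P1/P0 = beta / (beta - rho)
P1/P0 = 0.0069 / (0.0069 - 0.00564) = 5.476190
P1 = 188 * 5.476190 = 1029.5 MW

1029.5


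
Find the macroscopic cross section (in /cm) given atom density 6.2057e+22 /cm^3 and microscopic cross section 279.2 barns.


Sigma = N * sigma_barns * 1e-24
Sigma = 6.2057e+22 * 279.2 * 1e-24
Sigma = 17.326 /cm

17.326


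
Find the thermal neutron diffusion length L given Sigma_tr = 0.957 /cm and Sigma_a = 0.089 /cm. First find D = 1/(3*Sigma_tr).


D = 1 / (3 * Sigma_tr) = 1 / (3 * 0.957) = 0.3483107 cm
L = sqrt(D / Sigma_a)
L = sqrt(0.3483107 / 0.089)
L = 1.9783 cm

1.9783


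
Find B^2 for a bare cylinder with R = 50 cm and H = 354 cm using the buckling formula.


B^2 = (2.405/R)^2 + (pi/H)^2
B^2 = (2.405/50)^2 + (pi/354)^2
B^2 = 0.0023924 /cm^2

0.0023924
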